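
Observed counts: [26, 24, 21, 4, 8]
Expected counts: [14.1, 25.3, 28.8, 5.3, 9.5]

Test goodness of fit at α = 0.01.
Chi-square goodness of fit test:
H₀: observed counts match expected distribution
H₁: observed counts differ from expected distribution
df = k - 1 = 4
χ² = Σ(O - E)²/E
   = (26 - 14.1)²/14.1 + (24 - 25.3)²/25.3 + (21 - 28.8)²/28.8 + (4 - 5.3)²/5.3 + (8 - 9.5)²/9.5
   = 10.043 + 0.067 + 2.113 + 0.319 + 0.237
   = 12.78
p-value = 0.0124

Since p-value > α = 0.01, we fail to reject H₀.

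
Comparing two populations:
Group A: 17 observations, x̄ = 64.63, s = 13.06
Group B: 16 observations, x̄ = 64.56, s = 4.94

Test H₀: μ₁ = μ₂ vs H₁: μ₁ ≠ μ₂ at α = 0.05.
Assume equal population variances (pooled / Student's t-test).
Student's two-sample t-test (equal variances):
H₀: μ₁ = μ₂
H₁: μ₁ ≠ μ₂
df = n₁ + n₂ - 2 = 31
Pooled variance s_p² = [(n₁-1)s₁² + (n₂-1)s₂²] / (n₁ + n₂ - 2) = [(16)(13.06²) + (15)(4.94²)] / 31 = 99.8410
SE = √(s_p²(1/n₁ + 1/n₂)) = √(99.8410 × (1/17 + 1/16)) = 3.4804
t = (x̄₁ - x̄₂) / SE = (64.63 - 64.56) / 3.4804 = 0.07 / 3.4804 = 0.020
p-value = 0.9841

Since p-value > α = 0.05, we fail to reject H₀.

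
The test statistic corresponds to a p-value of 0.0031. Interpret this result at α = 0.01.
Since p = 0.0031 < α = 0.01, reject H₀.
There is sufficient evidence to reject the null hypothesis; the result is statistically significant at the 0.01 level.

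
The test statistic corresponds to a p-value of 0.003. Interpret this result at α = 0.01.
Since p = 0.003 < α = 0.01, reject H₀.
There is sufficient evidence to reject the null hypothesis; the result is statistically significant at the 0.01 level.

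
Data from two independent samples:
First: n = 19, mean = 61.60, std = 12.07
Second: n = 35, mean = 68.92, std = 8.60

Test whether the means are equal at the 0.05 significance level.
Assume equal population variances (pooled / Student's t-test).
Student's two-sample t-test (equal variances):
H₀: μ₁ = μ₂
H₁: μ₁ ≠ μ₂
df = n₁ + n₂ - 2 = 52
Pooled variance s_p² = [(n₁-1)s₁² + (n₂-1)s₂²] / (n₁ + n₂ - 2) = [(18)(12.07²) + (34)(8.60²)] / 52 = 98.7878
SE = √(s_p²(1/n₁ + 1/n₂)) = √(98.7878 × (1/19 + 1/35)) = 2.8323
t = (x̄₁ - x̄₂) / SE = (61.60 - 68.92) / 2.8323 = -7.32 / 2.8323 = -2.584
p-value = 0.0126

Since p-value < α = 0.05, we reject H₀.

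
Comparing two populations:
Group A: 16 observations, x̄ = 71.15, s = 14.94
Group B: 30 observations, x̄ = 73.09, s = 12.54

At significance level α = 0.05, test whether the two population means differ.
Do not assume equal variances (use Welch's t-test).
Welch's two-sample t-test:
H₀: μ₁ = μ₂
H₁: μ₁ ≠ μ₂
s₁²/n₁ = 14.94²/16 = 13.9502,  s₂²/n₂ = 12.54²/30 = 5.2417
SE = √(s₁²/n₁ + s₂²/n₂) = √(13.9502 + 5.2417) = 4.3809
df (Welch-Satterthwaite) = (s₁²/n₁ + s₂²/n₂)² / [(s₁²/n₁)²/(n₁-1) + (s₂²/n₂)²/(n₂-1)] ≈ 26.46
t = (x̄₁ - x̄₂) / SE = (71.15 - 73.09) / 4.3809 = -1.94 / 4.3809 = -0.443
p-value = 0.6615

Since p-value > α = 0.05, we fail to reject H₀.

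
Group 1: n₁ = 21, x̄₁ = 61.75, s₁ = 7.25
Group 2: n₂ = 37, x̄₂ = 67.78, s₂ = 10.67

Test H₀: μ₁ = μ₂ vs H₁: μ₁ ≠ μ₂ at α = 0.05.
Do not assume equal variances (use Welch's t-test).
Welch's two-sample t-test:
H₀: μ₁ = μ₂
H₁: μ₁ ≠ μ₂
s₁²/n₁ = 7.25²/21 = 2.5030,  s₂²/n₂ = 10.67²/37 = 3.0770
SE = √(s₁²/n₁ + s₂²/n₂) = √(2.5030 + 3.0770) = 2.3622
df (Welch-Satterthwaite) = (s₁²/n₁ + s₂²/n₂)² / [(s₁²/n₁)²/(n₁-1) + (s₂²/n₂)²/(n₂-1)] ≈ 54.03
t = (x̄₁ - x̄₂) / SE = (61.75 - 67.78) / 2.3622 = -6.03 / 2.3622 = -2.553
p-value = 0.0135

Since p-value < α = 0.05, we reject H₀.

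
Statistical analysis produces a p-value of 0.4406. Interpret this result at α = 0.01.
Since p = 0.4406 > α = 0.01, fail to reject H₀.
There is insufficient evidence to reject the null hypothesis; the result is not statistically significant at the 0.01 level.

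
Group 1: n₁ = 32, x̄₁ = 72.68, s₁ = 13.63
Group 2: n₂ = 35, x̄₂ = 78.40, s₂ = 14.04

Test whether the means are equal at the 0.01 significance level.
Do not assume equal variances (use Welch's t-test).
Welch's two-sample t-test:
H₀: μ₁ = μ₂
H₁: μ₁ ≠ μ₂
s₁²/n₁ = 13.63²/32 = 5.8055,  s₂²/n₂ = 14.04²/35 = 5.6320
SE = √(s₁²/n₁ + s₂²/n₂) = √(5.8055 + 5.6320) = 3.3819
df (Welch-Satterthwaite) = (s₁²/n₁ + s₂²/n₂)² / [(s₁²/n₁)²/(n₁-1) + (s₂²/n₂)²/(n₂-1)] ≈ 64.76
t = (x̄₁ - x̄₂) / SE = (72.68 - 78.40) / 3.3819 = -5.72 / 3.3819 = -1.691
p-value = 0.0956

Since p-value > α = 0.01, we fail to reject H₀.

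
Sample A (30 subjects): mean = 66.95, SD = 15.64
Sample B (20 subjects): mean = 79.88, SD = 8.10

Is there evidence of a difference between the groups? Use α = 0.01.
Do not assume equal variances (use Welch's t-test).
Welch's two-sample t-test:
H₀: μ₁ = μ₂
H₁: μ₁ ≠ μ₂
s₁²/n₁ = 15.64²/30 = 8.1537,  s₂²/n₂ = 8.10²/20 = 3.2805
SE = √(s₁²/n₁ + s₂²/n₂) = √(8.1537 + 3.2805) = 3.3814
df (Welch-Satterthwaite) = (s₁²/n₁ + s₂²/n₂)² / [(s₁²/n₁)²/(n₁-1) + (s₂²/n₂)²/(n₂-1)] ≈ 45.73
t = (x̄₁ - x̄₂) / SE = (66.95 - 79.88) / 3.3814 = -12.93 / 3.3814 = -3.824
p-value = 0.0004

Since p-value < α = 0.01, we reject H₀.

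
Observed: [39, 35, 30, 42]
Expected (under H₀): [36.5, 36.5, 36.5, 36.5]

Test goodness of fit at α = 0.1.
Chi-square goodness of fit test:
H₀: observed counts match expected distribution
H₁: observed counts differ from expected distribution
df = k - 1 = 3
χ² = Σ(O - E)²/E
   = (39 - 36.5)²/36.5 + (35 - 36.5)²/36.5 + (30 - 36.5)²/36.5 + (42 - 36.5)²/36.5
   = 0.171 + 0.062 + 1.158 + 0.829
   = 2.22
p-value = 0.5282

Since p-value > α = 0.1, we fail to reject H₀.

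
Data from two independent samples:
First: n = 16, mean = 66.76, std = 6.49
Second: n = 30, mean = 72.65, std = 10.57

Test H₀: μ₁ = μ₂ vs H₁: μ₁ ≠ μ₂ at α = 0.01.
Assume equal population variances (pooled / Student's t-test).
Student's two-sample t-test (equal variances):
H₀: μ₁ = μ₂
H₁: μ₁ ≠ μ₂
df = n₁ + n₂ - 2 = 44
Pooled variance s_p² = [(n₁-1)s₁² + (n₂-1)s₂²] / (n₁ + n₂ - 2) = [(15)(6.49²) + (29)(10.57²)] / 44 = 87.9960
SE = √(s_p²(1/n₁ + 1/n₂)) = √(87.9960 × (1/16 + 1/30)) = 2.9040
t = (x̄₁ - x̄₂) / SE = (66.76 - 72.65) / 2.9040 = -5.89 / 2.9040 = -2.028
p-value = 0.0486

Since p-value > α = 0.01, we fail to reject H₀.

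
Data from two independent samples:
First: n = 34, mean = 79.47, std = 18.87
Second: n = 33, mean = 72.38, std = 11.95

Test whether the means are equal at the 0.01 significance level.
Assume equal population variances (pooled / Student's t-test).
Student's two-sample t-test (equal variances):
H₀: μ₁ = μ₂
H₁: μ₁ ≠ μ₂
df = n₁ + n₂ - 2 = 65
Pooled variance s_p² = [(n₁-1)s₁² + (n₂-1)s₂²] / (n₁ + n₂ - 2) = [(33)(18.87²) + (32)(11.95²)] / 65 = 251.0803
SE = √(s_p²(1/n₁ + 1/n₂)) = √(251.0803 × (1/34 + 1/33)) = 3.8721
t = (x̄₁ - x̄₂) / SE = (79.47 - 72.38) / 3.8721 = 7.09 / 3.8721 = 1.831
p-value = 0.0717

Since p-value > α = 0.01, we fail to reject H₀.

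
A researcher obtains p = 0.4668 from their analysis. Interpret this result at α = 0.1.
Since p = 0.4668 > α = 0.1, fail to reject H₀.
There is insufficient evidence to reject the null hypothesis; the result is not statistically significant at the 0.1 level.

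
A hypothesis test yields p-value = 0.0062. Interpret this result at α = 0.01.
Since p = 0.0062 < α = 0.01, reject H₀.
There is sufficient evidence to reject the null hypothesis; the result is statistically significant at the 0.01 level.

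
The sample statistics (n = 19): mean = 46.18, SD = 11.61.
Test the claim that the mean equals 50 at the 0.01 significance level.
One-sample t-test:
H₀: μ = 50
H₁: μ ≠ 50
df = n - 1 = 18
t = (x̄ - μ₀) / (s/√n) = (46.18 - 50) / (11.61/√19) = -1.434
p-value = 0.1687

Since p-value > α = 0.01, we fail to reject H₀.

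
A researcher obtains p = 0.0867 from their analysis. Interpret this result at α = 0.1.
Since p = 0.0867 < α = 0.1, reject H₀.
There is sufficient evidence to reject the null hypothesis; the result is statistically significant at the 0.1 level.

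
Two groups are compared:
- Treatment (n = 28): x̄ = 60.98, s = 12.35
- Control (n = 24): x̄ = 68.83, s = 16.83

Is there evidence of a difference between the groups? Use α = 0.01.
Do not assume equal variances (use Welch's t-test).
Welch's two-sample t-test:
H₀: μ₁ = μ₂
H₁: μ₁ ≠ μ₂
s₁²/n₁ = 12.35²/28 = 5.4472,  s₂²/n₂ = 16.83²/24 = 11.8020
SE = √(s₁²/n₁ + s₂²/n₂) = √(5.4472 + 11.8020) = 4.1532
df (Welch-Satterthwaite) = (s₁²/n₁ + s₂²/n₂)² / [(s₁²/n₁)²/(n₁-1) + (s₂²/n₂)²/(n₂-1)] ≈ 41.58
t = (x̄₁ - x̄₂) / SE = (60.98 - 68.83) / 4.1532 = -7.85 / 4.1532 = -1.890
p-value = 0.0657

Since p-value > α = 0.01, we fail to reject H₀.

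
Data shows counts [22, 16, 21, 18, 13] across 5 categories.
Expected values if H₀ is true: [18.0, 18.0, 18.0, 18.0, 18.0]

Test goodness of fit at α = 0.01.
Chi-square goodness of fit test:
H₀: observed counts match expected distribution
H₁: observed counts differ from expected distribution
df = k - 1 = 4
χ² = Σ(O - E)²/E
   = (22 - 18.0)²/18.0 + (16 - 18.0)²/18.0 + (21 - 18.0)²/18.0 + (18 - 18.0)²/18.0 + (13 - 18.0)²/18.0
   = 0.889 + 0.222 + 0.500 + 0.000 + 1.389
   = 3.00
p-value = 0.5578

Since p-value > α = 0.01, we fail to reject H₀.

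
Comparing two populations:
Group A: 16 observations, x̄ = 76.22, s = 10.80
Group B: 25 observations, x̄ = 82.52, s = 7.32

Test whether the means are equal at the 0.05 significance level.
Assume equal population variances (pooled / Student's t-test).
Student's two-sample t-test (equal variances):
H₀: μ₁ = μ₂
H₁: μ₁ ≠ μ₂
df = n₁ + n₂ - 2 = 39
Pooled variance s_p² = [(n₁-1)s₁² + (n₂-1)s₂²] / (n₁ + n₂ - 2) = [(15)(10.80²) + (24)(7.32²)] / 39 = 77.8353
SE = √(s_p²(1/n₁ + 1/n₂)) = √(77.8353 × (1/16 + 1/25)) = 2.8246
t = (x̄₁ - x̄₂) / SE = (76.22 - 82.52) / 2.8246 = -6.30 / 2.8246 = -2.230
p-value = 0.0315

Since p-value < α = 0.05, we reject H₀.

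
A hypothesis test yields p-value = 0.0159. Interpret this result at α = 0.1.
Since p = 0.0159 < α = 0.1, reject H₀.
There is sufficient evidence to reject the null hypothesis; the result is statistically significant at the 0.1 level.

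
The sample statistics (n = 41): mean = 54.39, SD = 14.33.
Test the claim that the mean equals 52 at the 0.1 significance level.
One-sample t-test:
H₀: μ = 52
H₁: μ ≠ 52
df = n - 1 = 40
t = (x̄ - μ₀) / (s/√n) = (54.39 - 52) / (14.33/√41) = 1.068
p-value = 0.2920

Since p-value > α = 0.1, we fail to reject H₀.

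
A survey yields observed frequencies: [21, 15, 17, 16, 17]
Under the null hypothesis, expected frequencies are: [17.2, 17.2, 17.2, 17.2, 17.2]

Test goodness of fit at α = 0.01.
Chi-square goodness of fit test:
H₀: observed counts match expected distribution
H₁: observed counts differ from expected distribution
df = k - 1 = 4
χ² = Σ(O - E)²/E
   = (21 - 17.2)²/17.2 + (15 - 17.2)²/17.2 + (17 - 17.2)²/17.2 + (16 - 17.2)²/17.2 + (17 - 17.2)²/17.2
   = 0.840 + 0.281 + 0.002 + 0.084 + 0.002
   = 1.21
p-value = 0.8766

Since p-value > α = 0.01, we fail to reject H₀.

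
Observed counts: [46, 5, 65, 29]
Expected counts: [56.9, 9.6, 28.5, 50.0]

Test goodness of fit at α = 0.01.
Chi-square goodness of fit test:
H₀: observed counts match expected distribution
H₁: observed counts differ from expected distribution
df = k - 1 = 3
χ² = Σ(O - E)²/E
   = (46 - 56.9)²/56.9 + (5 - 9.6)²/9.6 + (65 - 28.5)²/28.5 + (29 - 50.0)²/50.0
   = 2.088 + 2.204 + 46.746 + 8.820
   = 59.86
p-value < 0.0001

Since p-value < α = 0.01, we reject H₀.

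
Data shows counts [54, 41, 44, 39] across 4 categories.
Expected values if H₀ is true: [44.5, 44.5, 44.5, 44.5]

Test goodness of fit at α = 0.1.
Chi-square goodness of fit test:
H₀: observed counts match expected distribution
H₁: observed counts differ from expected distribution
df = k - 1 = 3
χ² = Σ(O - E)²/E
   = (54 - 44.5)²/44.5 + (41 - 44.5)²/44.5 + (44 - 44.5)²/44.5 + (39 - 44.5)²/44.5
   = 2.028 + 0.275 + 0.006 + 0.680
   = 2.99
p-value = 0.3934

Since p-value > α = 0.1, we fail to reject H₀.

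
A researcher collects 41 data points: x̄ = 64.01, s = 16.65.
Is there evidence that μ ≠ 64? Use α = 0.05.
One-sample t-test:
H₀: μ = 64
H₁: μ ≠ 64
df = n - 1 = 40
t = (x̄ - μ₀) / (s/√n) = (64.01 - 64) / (16.65/√41) = 0.004
p-value = 0.9970

Since p-value > α = 0.05, we fail to reject H₀.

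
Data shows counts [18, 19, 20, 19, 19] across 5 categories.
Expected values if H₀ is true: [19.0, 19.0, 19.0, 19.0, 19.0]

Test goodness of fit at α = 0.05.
Chi-square goodness of fit test:
H₀: observed counts match expected distribution
H₁: observed counts differ from expected distribution
df = k - 1 = 4
χ² = Σ(O - E)²/E
   = (18 - 19.0)²/19.0 + (19 - 19.0)²/19.0 + (20 - 19.0)²/19.0 + (19 - 19.0)²/19.0 + (19 - 19.0)²/19.0
   = 0.053 + 0.000 + 0.053 + 0.000 + 0.000
   = 0.11
p-value = 0.9987

Since p-value > α = 0.05, we fail to reject H₀.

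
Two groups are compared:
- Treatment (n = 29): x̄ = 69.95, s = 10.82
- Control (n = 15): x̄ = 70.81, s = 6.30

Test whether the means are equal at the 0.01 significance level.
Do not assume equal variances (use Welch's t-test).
Welch's two-sample t-test:
H₀: μ₁ = μ₂
H₁: μ₁ ≠ μ₂
s₁²/n₁ = 10.82²/29 = 4.0370,  s₂²/n₂ = 6.30²/15 = 2.6460
SE = √(s₁²/n₁ + s₂²/n₂) = √(4.0370 + 2.6460) = 2.5851
df (Welch-Satterthwaite) = (s₁²/n₁ + s₂²/n₂)² / [(s₁²/n₁)²/(n₁-1) + (s₂²/n₂)²/(n₂-1)] ≈ 41.27
t = (x̄₁ - x̄₂) / SE = (69.95 - 70.81) / 2.5851 = -0.86 / 2.5851 = -0.333
p-value = 0.7411

Since p-value > α = 0.01, we fail to reject H₀.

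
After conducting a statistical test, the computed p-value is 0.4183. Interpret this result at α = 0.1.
Since p = 0.4183 > α = 0.1, fail to reject H₀.
There is insufficient evidence to reject the null hypothesis; the result is not statistically significant at the 0.1 level.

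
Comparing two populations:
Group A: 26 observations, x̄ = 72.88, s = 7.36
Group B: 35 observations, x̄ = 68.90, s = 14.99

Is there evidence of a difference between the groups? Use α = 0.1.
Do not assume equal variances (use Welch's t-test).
Welch's two-sample t-test:
H₀: μ₁ = μ₂
H₁: μ₁ ≠ μ₂
s₁²/n₁ = 7.36²/26 = 2.0834,  s₂²/n₂ = 14.99²/35 = 6.4200
SE = √(s₁²/n₁ + s₂²/n₂) = √(2.0834 + 6.4200) = 2.9161
df (Welch-Satterthwaite) = (s₁²/n₁ + s₂²/n₂)² / [(s₁²/n₁)²/(n₁-1) + (s₂²/n₂)²/(n₂-1)] ≈ 52.18
t = (x̄₁ - x̄₂) / SE = (72.88 - 68.90) / 2.9161 = 3.98 / 2.9161 = 1.365
p-value = 0.1782

Since p-value > α = 0.1, we fail to reject H₀.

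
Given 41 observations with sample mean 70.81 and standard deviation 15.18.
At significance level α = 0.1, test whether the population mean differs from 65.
One-sample t-test:
H₀: μ = 65
H₁: μ ≠ 65
df = n - 1 = 40
t = (x̄ - μ₀) / (s/√n) = (70.81 - 65) / (15.18/√41) = 2.451
p-value = 0.0187

Since p-value < α = 0.1, we reject H₀.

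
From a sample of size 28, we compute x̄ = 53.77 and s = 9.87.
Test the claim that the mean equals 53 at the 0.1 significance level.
One-sample t-test:
H₀: μ = 53
H₁: μ ≠ 53
df = n - 1 = 27
t = (x̄ - μ₀) / (s/√n) = (53.77 - 53) / (9.87/√28) = 0.413
p-value = 0.6830

Since p-value > α = 0.1, we fail to reject H₀.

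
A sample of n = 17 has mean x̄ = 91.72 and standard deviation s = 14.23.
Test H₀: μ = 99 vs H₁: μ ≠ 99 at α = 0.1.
One-sample t-test:
H₀: μ = 99
H₁: μ ≠ 99
df = n - 1 = 16
t = (x̄ - μ₀) / (s/√n) = (91.72 - 99) / (14.23/√17) = -2.109
p-value = 0.0510

Since p-value < α = 0.1, we reject H₀.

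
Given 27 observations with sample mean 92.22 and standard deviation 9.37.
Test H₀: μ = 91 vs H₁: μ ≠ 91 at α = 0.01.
One-sample t-test:
H₀: μ = 91
H₁: μ ≠ 91
df = n - 1 = 26
t = (x̄ - μ₀) / (s/√n) = (92.22 - 91) / (9.37/√27) = 0.677
p-value = 0.5047

Since p-value > α = 0.01, we fail to reject H₀.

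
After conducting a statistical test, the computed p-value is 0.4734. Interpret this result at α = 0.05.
Since p = 0.4734 > α = 0.05, fail to reject H₀.
There is insufficient evidence to reject the null hypothesis; the result is not statistically significant at the 0.05 level.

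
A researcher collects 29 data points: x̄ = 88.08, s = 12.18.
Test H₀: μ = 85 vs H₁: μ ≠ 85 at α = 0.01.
One-sample t-test:
H₀: μ = 85
H₁: μ ≠ 85
df = n - 1 = 28
t = (x̄ - μ₀) / (s/√n) = (88.08 - 85) / (12.18/√29) = 1.362
p-value = 0.1841

Since p-value > α = 0.01, we fail to reject H₀.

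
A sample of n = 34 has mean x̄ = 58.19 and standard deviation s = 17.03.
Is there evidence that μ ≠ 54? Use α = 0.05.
One-sample t-test:
H₀: μ = 54
H₁: μ ≠ 54
df = n - 1 = 33
t = (x̄ - μ₀) / (s/√n) = (58.19 - 54) / (17.03/√34) = 1.435
p-value = 0.1608

Since p-value > α = 0.05, we fail to reject H₀.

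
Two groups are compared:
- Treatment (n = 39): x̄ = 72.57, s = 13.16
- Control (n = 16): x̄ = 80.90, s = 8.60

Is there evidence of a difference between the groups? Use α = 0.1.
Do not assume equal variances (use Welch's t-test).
Welch's two-sample t-test:
H₀: μ₁ = μ₂
H₁: μ₁ ≠ μ₂
s₁²/n₁ = 13.16²/39 = 4.4407,  s₂²/n₂ = 8.60²/16 = 4.6225
SE = √(s₁²/n₁ + s₂²/n₂) = √(4.4407 + 4.6225) = 3.0105
df (Welch-Satterthwaite) = (s₁²/n₁ + s₂²/n₂)² / [(s₁²/n₁)²/(n₁-1) + (s₂²/n₂)²/(n₂-1)] ≈ 42.27
t = (x̄₁ - x̄₂) / SE = (72.57 - 80.90) / 3.0105 = -8.33 / 3.0105 = -2.767
p-value = 0.0084

Since p-value < α = 0.1, we reject H₀.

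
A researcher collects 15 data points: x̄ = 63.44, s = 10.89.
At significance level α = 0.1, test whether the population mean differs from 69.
One-sample t-test:
H₀: μ = 69
H₁: μ ≠ 69
df = n - 1 = 14
t = (x̄ - μ₀) / (s/√n) = (63.44 - 69) / (10.89/√15) = -1.977
p-value = 0.0680

Since p-value < α = 0.1, we reject H₀.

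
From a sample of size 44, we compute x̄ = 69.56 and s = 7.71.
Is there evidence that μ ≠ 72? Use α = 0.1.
One-sample t-test:
H₀: μ = 72
H₁: μ ≠ 72
df = n - 1 = 43
t = (x̄ - μ₀) / (s/√n) = (69.56 - 72) / (7.71/√44) = -2.099
p-value = 0.0417

Since p-value < α = 0.1, we reject H₀.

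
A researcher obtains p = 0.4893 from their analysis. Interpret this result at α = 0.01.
Since p = 0.4893 > α = 0.01, fail to reject H₀.
There is insufficient evidence to reject the null hypothesis; the result is not statistically significant at the 0.01 level.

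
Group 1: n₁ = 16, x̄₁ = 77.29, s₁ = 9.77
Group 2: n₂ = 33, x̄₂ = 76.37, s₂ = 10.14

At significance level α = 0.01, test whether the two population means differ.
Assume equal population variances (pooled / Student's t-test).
Student's two-sample t-test (equal variances):
H₀: μ₁ = μ₂
H₁: μ₁ ≠ μ₂
df = n₁ + n₂ - 2 = 47
Pooled variance s_p² = [(n₁-1)s₁² + (n₂-1)s₂²] / (n₁ + n₂ - 2) = [(15)(9.77²) + (32)(10.14²)] / 47 = 100.4685
SE = √(s_p²(1/n₁ + 1/n₂)) = √(100.4685 × (1/16 + 1/33)) = 3.0535
t = (x̄₁ - x̄₂) / SE = (77.29 - 76.37) / 3.0535 = 0.92 / 3.0535 = 0.301
p-value = 0.7645

Since p-value > α = 0.01, we fail to reject H₀.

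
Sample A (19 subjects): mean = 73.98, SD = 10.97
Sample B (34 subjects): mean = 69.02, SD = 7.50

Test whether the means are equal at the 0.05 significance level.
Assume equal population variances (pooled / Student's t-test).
Student's two-sample t-test (equal variances):
H₀: μ₁ = μ₂
H₁: μ₁ ≠ μ₂
df = n₁ + n₂ - 2 = 51
Pooled variance s_p² = [(n₁-1)s₁² + (n₂-1)s₂²] / (n₁ + n₂ - 2) = [(18)(10.97²) + (33)(7.50²)] / 51 = 78.8703
SE = √(s_p²(1/n₁ + 1/n₂)) = √(78.8703 × (1/19 + 1/34)) = 2.5438
t = (x̄₁ - x̄₂) / SE = (73.98 - 69.02) / 2.5438 = 4.96 / 2.5438 = 1.950
p-value = 0.0567

Since p-value > α = 0.05, we fail to reject H₀.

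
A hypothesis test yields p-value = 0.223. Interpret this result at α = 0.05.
Since p = 0.223 > α = 0.05, fail to reject H₀.
There is insufficient evidence to reject the null hypothesis; the result is not statistically significant at the 0.05 level.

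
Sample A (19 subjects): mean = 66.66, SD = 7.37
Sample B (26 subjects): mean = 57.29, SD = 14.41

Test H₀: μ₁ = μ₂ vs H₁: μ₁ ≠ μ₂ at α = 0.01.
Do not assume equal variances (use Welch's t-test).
Welch's two-sample t-test:
H₀: μ₁ = μ₂
H₁: μ₁ ≠ μ₂
s₁²/n₁ = 7.37²/19 = 2.8588,  s₂²/n₂ = 14.41²/26 = 7.9865
SE = √(s₁²/n₁ + s₂²/n₂) = √(2.8588 + 7.9865) = 3.2932
df (Welch-Satterthwaite) = (s₁²/n₁ + s₂²/n₂)² / [(s₁²/n₁)²/(n₁-1) + (s₂²/n₂)²/(n₂-1)] ≈ 39.14
t = (x̄₁ - x̄₂) / SE = (66.66 - 57.29) / 3.2932 = 9.37 / 3.2932 = 2.845
p-value = 0.0070

Since p-value < α = 0.01, we reject H₀.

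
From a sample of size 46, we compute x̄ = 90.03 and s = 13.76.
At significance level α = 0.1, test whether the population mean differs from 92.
One-sample t-test:
H₀: μ = 92
H₁: μ ≠ 92
df = n - 1 = 45
t = (x̄ - μ₀) / (s/√n) = (90.03 - 92) / (13.76/√46) = -0.971
p-value = 0.3367

Since p-value > α = 0.1, we fail to reject H₀.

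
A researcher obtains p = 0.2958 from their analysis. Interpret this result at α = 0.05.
Since p = 0.2958 > α = 0.05, fail to reject H₀.
There is insufficient evidence to reject the null hypothesis; the result is not statistically significant at the 0.05 level.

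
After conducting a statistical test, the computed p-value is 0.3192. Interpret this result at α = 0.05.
Since p = 0.3192 > α = 0.05, fail to reject H₀.
There is insufficient evidence to reject the null hypothesis; the result is not statistically significant at the 0.05 level.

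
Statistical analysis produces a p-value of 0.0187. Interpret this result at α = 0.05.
Since p = 0.0187 < α = 0.05, reject H₀.
There is sufficient evidence to reject the null hypothesis; the result is statistically significant at the 0.05 level.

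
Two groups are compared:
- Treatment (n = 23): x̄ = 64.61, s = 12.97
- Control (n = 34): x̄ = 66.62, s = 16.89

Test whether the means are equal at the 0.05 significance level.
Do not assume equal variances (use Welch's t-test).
Welch's two-sample t-test:
H₀: μ₁ = μ₂
H₁: μ₁ ≠ μ₂
s₁²/n₁ = 12.97²/23 = 7.3140,  s₂²/n₂ = 16.89²/34 = 8.3904
SE = √(s₁²/n₁ + s₂²/n₂) = √(7.3140 + 8.3904) = 3.9629
df (Welch-Satterthwaite) = (s₁²/n₁ + s₂²/n₂)² / [(s₁²/n₁)²/(n₁-1) + (s₂²/n₂)²/(n₂-1)] ≈ 54.03
t = (x̄₁ - x̄₂) / SE = (64.61 - 66.62) / 3.9629 = -2.01 / 3.9629 = -0.507
p-value = 0.6141

Since p-value > α = 0.05, we fail to reject H₀.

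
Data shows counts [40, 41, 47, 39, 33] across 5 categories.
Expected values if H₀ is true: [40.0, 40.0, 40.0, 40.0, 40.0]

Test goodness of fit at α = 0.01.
Chi-square goodness of fit test:
H₀: observed counts match expected distribution
H₁: observed counts differ from expected distribution
df = k - 1 = 4
χ² = Σ(O - E)²/E
   = (40 - 40.0)²/40.0 + (41 - 40.0)²/40.0 + (47 - 40.0)²/40.0 + (39 - 40.0)²/40.0 + (33 - 40.0)²/40.0
   = 0.000 + 0.025 + 1.225 + 0.025 + 1.225
   = 2.50
p-value = 0.6446

Since p-value > α = 0.01, we fail to reject H₀.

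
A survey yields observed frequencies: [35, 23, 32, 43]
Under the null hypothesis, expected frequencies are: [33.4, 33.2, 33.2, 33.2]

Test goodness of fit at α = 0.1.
Chi-square goodness of fit test:
H₀: observed counts match expected distribution
H₁: observed counts differ from expected distribution
df = k - 1 = 3
χ² = Σ(O - E)²/E
   = (35 - 33.4)²/33.4 + (23 - 33.2)²/33.2 + (32 - 33.2)²/33.2 + (43 - 33.2)²/33.2
   = 0.077 + 3.134 + 0.043 + 2.893
   = 6.15
p-value = 0.1047

Since p-value > α = 0.1, we fail to reject H₀.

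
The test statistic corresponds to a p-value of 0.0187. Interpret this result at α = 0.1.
Since p = 0.0187 < α = 0.1, reject H₀.
There is sufficient evidence to reject the null hypothesis; the result is statistically significant at the 0.1 level.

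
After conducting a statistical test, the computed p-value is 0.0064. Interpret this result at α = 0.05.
Since p = 0.0064 < α = 0.05, reject H₀.
There is sufficient evidence to reject the null hypothesis; the result is statistically significant at the 0.05 level.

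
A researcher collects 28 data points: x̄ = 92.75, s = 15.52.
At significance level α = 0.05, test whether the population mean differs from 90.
One-sample t-test:
H₀: μ = 90
H₁: μ ≠ 90
df = n - 1 = 27
t = (x̄ - μ₀) / (s/√n) = (92.75 - 90) / (15.52/√28) = 0.938
p-value = 0.3568

Since p-value > α = 0.05, we fail to reject H₀.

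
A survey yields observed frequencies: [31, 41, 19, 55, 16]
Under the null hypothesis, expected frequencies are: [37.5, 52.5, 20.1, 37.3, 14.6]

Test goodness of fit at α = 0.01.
Chi-square goodness of fit test:
H₀: observed counts match expected distribution
H₁: observed counts differ from expected distribution
df = k - 1 = 4
χ² = Σ(O - E)²/E
   = (31 - 37.5)²/37.5 + (41 - 52.5)²/52.5 + (19 - 20.1)²/20.1 + (55 - 37.3)²/37.3 + (16 - 14.6)²/14.6
   = 1.127 + 2.519 + 0.060 + 8.399 + 0.134
   = 12.24
p-value = 0.0157

Since p-value > α = 0.01, we fail to reject H₀.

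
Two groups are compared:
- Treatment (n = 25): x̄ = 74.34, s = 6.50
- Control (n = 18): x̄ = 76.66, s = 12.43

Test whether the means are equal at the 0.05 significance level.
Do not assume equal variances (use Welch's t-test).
Welch's two-sample t-test:
H₀: μ₁ = μ₂
H₁: μ₁ ≠ μ₂
s₁²/n₁ = 6.50²/25 = 1.6900,  s₂²/n₂ = 12.43²/18 = 8.5836
SE = √(s₁²/n₁ + s₂²/n₂) = √(1.6900 + 8.5836) = 3.2052
df (Welch-Satterthwaite) = (s₁²/n₁ + s₂²/n₂)² / [(s₁²/n₁)²/(n₁-1) + (s₂²/n₂)²/(n₂-1)] ≈ 23.70
t = (x̄₁ - x̄₂) / SE = (74.34 - 76.66) / 3.2052 = -2.32 / 3.2052 = -0.724
p-value = 0.4763

Since p-value > α = 0.05, we fail to reject H₀.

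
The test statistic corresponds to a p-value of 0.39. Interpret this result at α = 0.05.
Since p = 0.39 > α = 0.05, fail to reject H₀.
There is insufficient evidence to reject the null hypothesis; the result is not statistically significant at the 0.05 level.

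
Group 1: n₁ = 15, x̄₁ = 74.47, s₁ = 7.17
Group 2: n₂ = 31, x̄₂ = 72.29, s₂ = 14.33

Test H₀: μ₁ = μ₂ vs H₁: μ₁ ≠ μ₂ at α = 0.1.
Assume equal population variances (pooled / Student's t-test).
Student's two-sample t-test (equal variances):
H₀: μ₁ = μ₂
H₁: μ₁ ≠ μ₂
df = n₁ + n₂ - 2 = 44
Pooled variance s_p² = [(n₁-1)s₁² + (n₂-1)s₂²] / (n₁ + n₂ - 2) = [(14)(7.17²) + (30)(14.33²)] / 44 = 156.3680
SE = √(s_p²(1/n₁ + 1/n₂)) = √(156.3680 × (1/15 + 1/31)) = 3.9330
t = (x̄₁ - x̄₂) / SE = (74.47 - 72.29) / 3.9330 = 2.18 / 3.9330 = 0.554
p-value = 0.5822

Since p-value > α = 0.1, we fail to reject H₀.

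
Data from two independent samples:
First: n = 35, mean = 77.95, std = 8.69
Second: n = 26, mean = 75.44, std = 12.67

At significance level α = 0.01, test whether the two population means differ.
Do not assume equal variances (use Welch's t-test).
Welch's two-sample t-test:
H₀: μ₁ = μ₂
H₁: μ₁ ≠ μ₂
s₁²/n₁ = 8.69²/35 = 2.1576,  s₂²/n₂ = 12.67²/26 = 6.1742
SE = √(s₁²/n₁ + s₂²/n₂) = √(2.1576 + 6.1742) = 2.8865
df (Welch-Satterthwaite) = (s₁²/n₁ + s₂²/n₂)² / [(s₁²/n₁)²/(n₁-1) + (s₂²/n₂)²/(n₂-1)] ≈ 41.77
t = (x̄₁ - x̄₂) / SE = (77.95 - 75.44) / 2.8865 = 2.51 / 2.8865 = 0.870
p-value = 0.3895

Since p-value > α = 0.01, we fail to reject H₀.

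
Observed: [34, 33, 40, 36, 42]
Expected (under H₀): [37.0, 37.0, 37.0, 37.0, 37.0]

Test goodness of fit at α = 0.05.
Chi-square goodness of fit test:
H₀: observed counts match expected distribution
H₁: observed counts differ from expected distribution
df = k - 1 = 4
χ² = Σ(O - E)²/E
   = (34 - 37.0)²/37.0 + (33 - 37.0)²/37.0 + (40 - 37.0)²/37.0 + (36 - 37.0)²/37.0 + (42 - 37.0)²/37.0
   = 0.243 + 0.432 + 0.243 + 0.027 + 0.676
   = 1.62
p-value = 0.8049

Since p-value > α = 0.05, we fail to reject H₀.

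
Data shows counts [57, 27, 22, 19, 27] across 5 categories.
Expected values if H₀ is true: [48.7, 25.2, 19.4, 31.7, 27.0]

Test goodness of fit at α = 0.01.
Chi-square goodness of fit test:
H₀: observed counts match expected distribution
H₁: observed counts differ from expected distribution
df = k - 1 = 4
χ² = Σ(O - E)²/E
   = (57 - 48.7)²/48.7 + (27 - 25.2)²/25.2 + (22 - 19.4)²/19.4 + (19 - 31.7)²/31.7 + (27 - 27.0)²/27.0
   = 1.415 + 0.129 + 0.348 + 5.088 + 0.000
   = 6.98
p-value = 0.1370

Since p-value > α = 0.01, we fail to reject H₀.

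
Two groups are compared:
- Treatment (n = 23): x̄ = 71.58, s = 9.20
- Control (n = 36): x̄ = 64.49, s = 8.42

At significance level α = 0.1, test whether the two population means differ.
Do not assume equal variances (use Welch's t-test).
Welch's two-sample t-test:
H₀: μ₁ = μ₂
H₁: μ₁ ≠ μ₂
s₁²/n₁ = 9.20²/23 = 3.6800,  s₂²/n₂ = 8.42²/36 = 1.9693
SE = √(s₁²/n₁ + s₂²/n₂) = √(3.6800 + 1.9693) = 2.3768
df (Welch-Satterthwaite) = (s₁²/n₁ + s₂²/n₂)² / [(s₁²/n₁)²/(n₁-1) + (s₂²/n₂)²/(n₂-1)] ≈ 43.94
t = (x̄₁ - x̄₂) / SE = (71.58 - 64.49) / 2.3768 = 7.09 / 2.3768 = 2.983
p-value = 0.0046

Since p-value < α = 0.1, we reject H₀.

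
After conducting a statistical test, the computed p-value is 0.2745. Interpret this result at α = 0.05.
Since p = 0.2745 > α = 0.05, fail to reject H₀.
There is insufficient evidence to reject the null hypothesis; the result is not statistically significant at the 0.05 level.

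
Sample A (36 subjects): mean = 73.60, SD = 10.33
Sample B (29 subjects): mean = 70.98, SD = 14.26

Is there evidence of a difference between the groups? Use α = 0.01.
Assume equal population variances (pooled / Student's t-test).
Student's two-sample t-test (equal variances):
H₀: μ₁ = μ₂
H₁: μ₁ ≠ μ₂
df = n₁ + n₂ - 2 = 63
Pooled variance s_p² = [(n₁-1)s₁² + (n₂-1)s₂²] / (n₁ + n₂ - 2) = [(35)(10.33²) + (28)(14.26²)] / 63 = 149.6594
SE = √(s_p²(1/n₁ + 1/n₂)) = √(149.6594 × (1/36 + 1/29)) = 3.0525
t = (x̄₁ - x̄₂) / SE = (73.60 - 70.98) / 3.0525 = 2.62 / 3.0525 = 0.858
p-value = 0.3940

Since p-value > α = 0.01, we fail to reject H₀.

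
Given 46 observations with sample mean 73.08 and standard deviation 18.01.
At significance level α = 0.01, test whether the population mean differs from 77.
One-sample t-test:
H₀: μ = 77
H₁: μ ≠ 77
df = n - 1 = 45
t = (x̄ - μ₀) / (s/√n) = (73.08 - 77) / (18.01/√46) = -1.476
p-value = 0.1468

Since p-value > α = 0.01, we fail to reject H₀.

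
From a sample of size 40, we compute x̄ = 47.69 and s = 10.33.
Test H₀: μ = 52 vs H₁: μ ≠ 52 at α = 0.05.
One-sample t-test:
H₀: μ = 52
H₁: μ ≠ 52
df = n - 1 = 39
t = (x̄ - μ₀) / (s/√n) = (47.69 - 52) / (10.33/√40) = -2.639
p-value = 0.0119

Since p-value < α = 0.05, we reject H₀.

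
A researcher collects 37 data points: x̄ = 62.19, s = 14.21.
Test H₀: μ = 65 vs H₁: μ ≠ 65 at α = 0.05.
One-sample t-test:
H₀: μ = 65
H₁: μ ≠ 65
df = n - 1 = 36
t = (x̄ - μ₀) / (s/√n) = (62.19 - 65) / (14.21/√37) = -1.203
p-value = 0.2369

Since p-value > α = 0.05, we fail to reject H₀.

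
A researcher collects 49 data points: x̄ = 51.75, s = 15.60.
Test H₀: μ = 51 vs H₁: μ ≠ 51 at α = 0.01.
One-sample t-test:
H₀: μ = 51
H₁: μ ≠ 51
df = n - 1 = 48
t = (x̄ - μ₀) / (s/√n) = (51.75 - 51) / (15.60/√49) = 0.337
p-value = 0.7379

Since p-value > α = 0.01, we fail to reject H₀.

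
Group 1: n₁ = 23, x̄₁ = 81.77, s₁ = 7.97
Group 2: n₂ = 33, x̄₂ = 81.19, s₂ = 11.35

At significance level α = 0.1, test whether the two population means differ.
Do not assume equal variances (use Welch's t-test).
Welch's two-sample t-test:
H₀: μ₁ = μ₂
H₁: μ₁ ≠ μ₂
s₁²/n₁ = 7.97²/23 = 2.7618,  s₂²/n₂ = 11.35²/33 = 3.9037
SE = √(s₁²/n₁ + s₂²/n₂) = √(2.7618 + 3.9037) = 2.5818
df (Welch-Satterthwaite) = (s₁²/n₁ + s₂²/n₂)² / [(s₁²/n₁)²/(n₁-1) + (s₂²/n₂)²/(n₂-1)] ≈ 53.99
t = (x̄₁ - x̄₂) / SE = (81.77 - 81.19) / 2.5818 = 0.58 / 2.5818 = 0.225
p-value = 0.8231

Since p-value > α = 0.1, we fail to reject H₀.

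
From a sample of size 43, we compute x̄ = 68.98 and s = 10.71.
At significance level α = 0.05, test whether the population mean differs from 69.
One-sample t-test:
H₀: μ = 69
H₁: μ ≠ 69
df = n - 1 = 42
t = (x̄ - μ₀) / (s/√n) = (68.98 - 69) / (10.71/√43) = -0.012
p-value = 0.9903

Since p-value > α = 0.05, we fail to reject H₀.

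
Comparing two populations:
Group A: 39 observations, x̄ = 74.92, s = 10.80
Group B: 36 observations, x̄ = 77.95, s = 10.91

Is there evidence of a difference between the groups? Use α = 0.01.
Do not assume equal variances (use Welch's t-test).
Welch's two-sample t-test:
H₀: μ₁ = μ₂
H₁: μ₁ ≠ μ₂
s₁²/n₁ = 10.80²/39 = 2.9908,  s₂²/n₂ = 10.91²/36 = 3.3063
SE = √(s₁²/n₁ + s₂²/n₂) = √(2.9908 + 3.3063) = 2.5094
df (Welch-Satterthwaite) = (s₁²/n₁ + s₂²/n₂)² / [(s₁²/n₁)²/(n₁-1) + (s₂²/n₂)²/(n₂-1)] ≈ 72.40
t = (x̄₁ - x̄₂) / SE = (74.92 - 77.95) / 2.5094 = -3.03 / 2.5094 = -1.207
p-value = 0.2312

Since p-value > α = 0.01, we fail to reject H₀.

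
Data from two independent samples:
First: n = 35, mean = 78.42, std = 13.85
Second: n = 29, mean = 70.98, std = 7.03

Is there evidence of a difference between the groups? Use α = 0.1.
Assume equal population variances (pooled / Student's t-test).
Student's two-sample t-test (equal variances):
H₀: μ₁ = μ₂
H₁: μ₁ ≠ μ₂
df = n₁ + n₂ - 2 = 62
Pooled variance s_p² = [(n₁-1)s₁² + (n₂-1)s₂²] / (n₁ + n₂ - 2) = [(34)(13.85²) + (28)(7.03²)] / 62 = 127.5121
SE = √(s_p²(1/n₁ + 1/n₂)) = √(127.5121 × (1/35 + 1/29)) = 2.8355
t = (x̄₁ - x̄₂) / SE = (78.42 - 70.98) / 2.8355 = 7.44 / 2.8355 = 2.624
p-value = 0.0109

Since p-value < α = 0.1, we reject H₀.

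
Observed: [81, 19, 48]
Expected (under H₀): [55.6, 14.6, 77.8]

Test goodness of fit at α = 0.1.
Chi-square goodness of fit test:
H₀: observed counts match expected distribution
H₁: observed counts differ from expected distribution
df = k - 1 = 2
χ² = Σ(O - E)²/E
   = (81 - 55.6)²/55.6 + (19 - 14.6)²/14.6 + (48 - 77.8)²/77.8
   = 11.604 + 1.326 + 11.414
   = 24.34
p-value < 0.0001

Since p-value < α = 0.1, we reject H₀.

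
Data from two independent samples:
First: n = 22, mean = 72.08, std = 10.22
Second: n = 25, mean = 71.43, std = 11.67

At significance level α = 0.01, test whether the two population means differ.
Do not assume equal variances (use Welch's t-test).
Welch's two-sample t-test:
H₀: μ₁ = μ₂
H₁: μ₁ ≠ μ₂
s₁²/n₁ = 10.22²/22 = 4.7477,  s₂²/n₂ = 11.67²/25 = 5.4476
SE = √(s₁²/n₁ + s₂²/n₂) = √(4.7477 + 5.4476) = 3.1930
df (Welch-Satterthwaite) = (s₁²/n₁ + s₂²/n₂)² / [(s₁²/n₁)²/(n₁-1) + (s₂²/n₂)²/(n₂-1)] ≈ 45.00
t = (x̄₁ - x̄₂) / SE = (72.08 - 71.43) / 3.1930 = 0.65 / 3.1930 = 0.204
p-value = 0.8396

Since p-value > α = 0.01, we fail to reject H₀.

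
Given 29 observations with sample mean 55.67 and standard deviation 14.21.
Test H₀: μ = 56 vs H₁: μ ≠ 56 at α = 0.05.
One-sample t-test:
H₀: μ = 56
H₁: μ ≠ 56
df = n - 1 = 28
t = (x̄ - μ₀) / (s/√n) = (55.67 - 56) / (14.21/√29) = -0.125
p-value = 0.9014

Since p-value > α = 0.05, we fail to reject H₀.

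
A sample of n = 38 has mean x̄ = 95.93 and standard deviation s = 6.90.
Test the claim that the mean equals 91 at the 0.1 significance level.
One-sample t-test:
H₀: μ = 91
H₁: μ ≠ 91
df = n - 1 = 37
t = (x̄ - μ₀) / (s/√n) = (95.93 - 91) / (6.90/√38) = 4.404
p-value = 0.0001

Since p-value < α = 0.1, we reject H₀.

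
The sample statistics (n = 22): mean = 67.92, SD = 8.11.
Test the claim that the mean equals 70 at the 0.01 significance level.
One-sample t-test:
H₀: μ = 70
H₁: μ ≠ 70
df = n - 1 = 21
t = (x̄ - μ₀) / (s/√n) = (67.92 - 70) / (8.11/√22) = -1.203
p-value = 0.2424

Since p-value > α = 0.01, we fail to reject H₀.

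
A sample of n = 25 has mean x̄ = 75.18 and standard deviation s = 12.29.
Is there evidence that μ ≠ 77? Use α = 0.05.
One-sample t-test:
H₀: μ = 77
H₁: μ ≠ 77
df = n - 1 = 24
t = (x̄ - μ₀) / (s/√n) = (75.18 - 77) / (12.29/√25) = -0.740
p-value = 0.4662

Since p-value > α = 0.05, we fail to reject H₀.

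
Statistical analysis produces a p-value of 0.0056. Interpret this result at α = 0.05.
Since p = 0.0056 < α = 0.05, reject H₀.
There is sufficient evidence to reject the null hypothesis; the result is statistically significant at the 0.05 level.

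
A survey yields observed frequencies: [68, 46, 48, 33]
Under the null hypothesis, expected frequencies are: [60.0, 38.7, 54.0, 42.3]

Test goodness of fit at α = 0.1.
Chi-square goodness of fit test:
H₀: observed counts match expected distribution
H₁: observed counts differ from expected distribution
df = k - 1 = 3
χ² = Σ(O - E)²/E
   = (68 - 60.0)²/60.0 + (46 - 38.7)²/38.7 + (48 - 54.0)²/54.0 + (33 - 42.3)²/42.3
   = 1.067 + 1.377 + 0.667 + 2.045
   = 5.16
p-value = 0.1608

Since p-value > α = 0.1, we fail to reject H₀.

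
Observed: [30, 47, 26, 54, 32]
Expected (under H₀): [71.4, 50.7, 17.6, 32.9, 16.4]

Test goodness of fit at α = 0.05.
Chi-square goodness of fit test:
H₀: observed counts match expected distribution
H₁: observed counts differ from expected distribution
df = k - 1 = 4
χ² = Σ(O - E)²/E
   = (30 - 71.4)²/71.4 + (47 - 50.7)²/50.7 + (26 - 17.6)²/17.6 + (54 - 32.9)²/32.9 + (32 - 16.4)²/16.4
   = 24.005 + 0.270 + 4.009 + 13.532 + 14.839
   = 56.66
p-value < 0.0001

Since p-value < α = 0.05, we reject H₀.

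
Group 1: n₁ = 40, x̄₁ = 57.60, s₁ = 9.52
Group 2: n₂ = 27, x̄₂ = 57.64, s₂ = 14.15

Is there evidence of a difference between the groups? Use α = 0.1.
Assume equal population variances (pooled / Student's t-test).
Student's two-sample t-test (equal variances):
H₀: μ₁ = μ₂
H₁: μ₁ ≠ μ₂
df = n₁ + n₂ - 2 = 65
Pooled variance s_p² = [(n₁-1)s₁² + (n₂-1)s₂²] / (n₁ + n₂ - 2) = [(39)(9.52²) + (26)(14.15²)] / 65 = 134.4672
SE = √(s_p²(1/n₁ + 1/n₂)) = √(134.4672 × (1/40 + 1/27)) = 2.8882
t = (x̄₁ - x̄₂) / SE = (57.60 - 57.64) / 2.8882 = -0.04 / 2.8882 = -0.014
p-value = 0.9890

Since p-value > α = 0.1, we fail to reject H₀.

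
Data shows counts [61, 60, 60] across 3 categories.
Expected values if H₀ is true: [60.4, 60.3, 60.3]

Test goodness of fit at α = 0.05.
Chi-square goodness of fit test:
H₀: observed counts match expected distribution
H₁: observed counts differ from expected distribution
df = k - 1 = 2
χ² = Σ(O - E)²/E
   = (61 - 60.4)²/60.4 + (60 - 60.3)²/60.3 + (60 - 60.3)²/60.3
   = 0.006 + 0.001 + 0.001
   = 0.01
p-value = 0.9955

Since p-value > α = 0.05, we fail to reject H₀.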